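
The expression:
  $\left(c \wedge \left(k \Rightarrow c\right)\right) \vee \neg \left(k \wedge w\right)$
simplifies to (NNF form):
$c \vee \neg k \vee \neg w$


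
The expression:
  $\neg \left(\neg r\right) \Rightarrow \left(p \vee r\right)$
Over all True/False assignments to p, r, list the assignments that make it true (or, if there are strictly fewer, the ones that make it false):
is always true.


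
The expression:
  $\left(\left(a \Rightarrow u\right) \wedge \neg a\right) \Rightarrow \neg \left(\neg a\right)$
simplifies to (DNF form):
$a$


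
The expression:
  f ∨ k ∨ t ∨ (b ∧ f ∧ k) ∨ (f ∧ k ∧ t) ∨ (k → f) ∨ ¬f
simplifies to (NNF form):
True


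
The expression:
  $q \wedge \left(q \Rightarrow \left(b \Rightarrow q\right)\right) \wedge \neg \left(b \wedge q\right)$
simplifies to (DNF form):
$q \wedge \neg b$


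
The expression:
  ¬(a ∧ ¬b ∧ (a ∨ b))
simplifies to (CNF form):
b ∨ ¬a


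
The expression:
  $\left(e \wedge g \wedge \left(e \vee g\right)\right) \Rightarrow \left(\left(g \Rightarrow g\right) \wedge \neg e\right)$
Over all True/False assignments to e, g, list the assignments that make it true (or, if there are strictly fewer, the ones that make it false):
is false only for:
  e=True, g=True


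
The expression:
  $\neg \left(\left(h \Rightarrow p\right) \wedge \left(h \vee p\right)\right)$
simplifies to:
$\neg p$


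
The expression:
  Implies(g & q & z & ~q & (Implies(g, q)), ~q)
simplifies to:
True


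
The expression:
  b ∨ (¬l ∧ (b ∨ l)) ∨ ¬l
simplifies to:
b ∨ ¬l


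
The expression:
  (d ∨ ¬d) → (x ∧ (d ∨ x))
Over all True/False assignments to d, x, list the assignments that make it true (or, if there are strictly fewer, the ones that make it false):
is true only for:
  d=False, x=True;
  d=True, x=True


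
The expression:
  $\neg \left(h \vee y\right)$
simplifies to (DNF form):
$\neg h \wedge \neg y$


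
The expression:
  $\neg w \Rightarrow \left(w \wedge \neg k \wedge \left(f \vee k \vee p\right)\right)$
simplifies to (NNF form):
$w$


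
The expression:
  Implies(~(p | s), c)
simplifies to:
c | p | s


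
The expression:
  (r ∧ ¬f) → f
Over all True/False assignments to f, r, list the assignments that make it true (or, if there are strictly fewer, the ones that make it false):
is false only for:
  f=False, r=True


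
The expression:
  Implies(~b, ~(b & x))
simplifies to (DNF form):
True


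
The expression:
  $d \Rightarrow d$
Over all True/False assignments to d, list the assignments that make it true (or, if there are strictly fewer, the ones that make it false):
is always true.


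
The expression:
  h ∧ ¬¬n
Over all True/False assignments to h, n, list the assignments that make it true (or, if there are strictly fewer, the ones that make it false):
is true only for:
  h=True, n=True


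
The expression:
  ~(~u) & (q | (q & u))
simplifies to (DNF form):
q & u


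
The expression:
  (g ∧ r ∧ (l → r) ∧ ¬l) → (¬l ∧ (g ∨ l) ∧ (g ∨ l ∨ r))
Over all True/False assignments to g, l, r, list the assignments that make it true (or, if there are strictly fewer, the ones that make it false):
is always true.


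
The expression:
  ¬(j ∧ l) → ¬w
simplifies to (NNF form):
(j ∧ l) ∨ ¬w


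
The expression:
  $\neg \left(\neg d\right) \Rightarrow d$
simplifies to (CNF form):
$\text{True}$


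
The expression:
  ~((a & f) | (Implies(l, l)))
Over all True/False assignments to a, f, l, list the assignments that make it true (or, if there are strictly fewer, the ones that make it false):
is never true.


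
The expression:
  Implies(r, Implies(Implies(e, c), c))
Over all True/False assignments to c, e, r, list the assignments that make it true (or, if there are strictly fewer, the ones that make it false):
is false only for:
  c=False, e=False, r=True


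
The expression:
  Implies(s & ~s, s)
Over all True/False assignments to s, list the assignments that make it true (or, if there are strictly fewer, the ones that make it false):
is always true.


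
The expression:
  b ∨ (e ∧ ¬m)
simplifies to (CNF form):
(b ∨ e) ∧ (b ∨ ¬m)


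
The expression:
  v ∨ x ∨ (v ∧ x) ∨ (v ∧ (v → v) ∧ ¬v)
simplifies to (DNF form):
v ∨ x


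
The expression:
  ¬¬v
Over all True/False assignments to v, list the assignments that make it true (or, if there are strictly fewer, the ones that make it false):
is true only for:
  v=True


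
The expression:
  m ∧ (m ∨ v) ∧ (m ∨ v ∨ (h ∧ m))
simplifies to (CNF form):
m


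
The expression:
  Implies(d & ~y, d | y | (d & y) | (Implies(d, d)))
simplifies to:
True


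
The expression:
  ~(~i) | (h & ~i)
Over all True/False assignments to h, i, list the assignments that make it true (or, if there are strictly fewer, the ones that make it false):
is false only for:
  h=False, i=False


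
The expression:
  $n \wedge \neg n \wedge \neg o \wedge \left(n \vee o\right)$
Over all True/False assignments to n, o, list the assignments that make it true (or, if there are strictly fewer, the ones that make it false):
is never true.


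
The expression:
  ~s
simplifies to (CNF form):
~s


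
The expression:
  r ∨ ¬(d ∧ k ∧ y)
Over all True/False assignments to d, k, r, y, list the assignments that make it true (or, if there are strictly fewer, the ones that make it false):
is false only for:
  d=True, k=True, r=False, y=True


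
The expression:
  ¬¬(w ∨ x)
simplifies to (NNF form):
w ∨ x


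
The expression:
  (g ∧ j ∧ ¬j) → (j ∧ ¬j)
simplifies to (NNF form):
True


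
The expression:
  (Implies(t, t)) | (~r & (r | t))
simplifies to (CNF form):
True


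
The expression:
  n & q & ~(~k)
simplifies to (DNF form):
k & n & q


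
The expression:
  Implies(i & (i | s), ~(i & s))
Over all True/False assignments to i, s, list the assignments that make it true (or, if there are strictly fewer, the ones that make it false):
is false only for:
  i=True, s=True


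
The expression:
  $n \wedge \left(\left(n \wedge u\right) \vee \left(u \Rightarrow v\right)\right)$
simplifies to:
$n$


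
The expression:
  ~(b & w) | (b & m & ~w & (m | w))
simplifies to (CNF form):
~b | ~w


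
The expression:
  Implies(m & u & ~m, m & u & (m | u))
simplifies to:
True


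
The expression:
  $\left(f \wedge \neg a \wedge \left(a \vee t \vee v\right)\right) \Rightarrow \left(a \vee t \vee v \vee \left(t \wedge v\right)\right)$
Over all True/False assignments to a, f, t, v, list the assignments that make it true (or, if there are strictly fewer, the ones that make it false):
is always true.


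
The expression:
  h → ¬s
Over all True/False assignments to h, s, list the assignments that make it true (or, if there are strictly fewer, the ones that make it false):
is false only for:
  h=True, s=True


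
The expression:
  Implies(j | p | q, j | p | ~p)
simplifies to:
True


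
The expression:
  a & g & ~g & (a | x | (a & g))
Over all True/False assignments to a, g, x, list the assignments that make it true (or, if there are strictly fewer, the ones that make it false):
is never true.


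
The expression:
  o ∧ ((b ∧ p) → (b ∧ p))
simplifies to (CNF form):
o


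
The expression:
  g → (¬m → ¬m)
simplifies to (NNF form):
True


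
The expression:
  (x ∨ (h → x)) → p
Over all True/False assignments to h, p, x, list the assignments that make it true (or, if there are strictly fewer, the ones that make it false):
is false only for:
  h=False, p=False, x=False;
  h=False, p=False, x=True;
  h=True, p=False, x=True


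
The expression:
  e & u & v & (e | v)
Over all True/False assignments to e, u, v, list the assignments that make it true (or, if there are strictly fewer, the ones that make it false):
is true only for:
  e=True, u=True, v=True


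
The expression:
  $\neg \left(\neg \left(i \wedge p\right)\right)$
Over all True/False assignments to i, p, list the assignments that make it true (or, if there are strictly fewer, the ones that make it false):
is true only for:
  i=True, p=True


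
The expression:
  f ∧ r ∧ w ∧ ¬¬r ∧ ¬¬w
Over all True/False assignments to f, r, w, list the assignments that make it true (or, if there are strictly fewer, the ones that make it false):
is true only for:
  f=True, r=True, w=True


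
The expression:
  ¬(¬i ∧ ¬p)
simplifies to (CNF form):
i ∨ p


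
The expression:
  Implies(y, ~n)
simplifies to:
~n | ~y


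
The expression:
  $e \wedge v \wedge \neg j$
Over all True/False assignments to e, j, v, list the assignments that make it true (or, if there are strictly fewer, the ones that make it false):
is true only for:
  e=True, j=False, v=True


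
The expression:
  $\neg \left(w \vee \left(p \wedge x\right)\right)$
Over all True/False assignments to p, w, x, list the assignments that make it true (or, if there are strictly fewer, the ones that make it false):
is true only for:
  p=False, w=False, x=False;
  p=False, w=False, x=True;
  p=True, w=False, x=False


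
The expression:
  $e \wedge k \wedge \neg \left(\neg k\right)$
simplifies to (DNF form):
$e \wedge k$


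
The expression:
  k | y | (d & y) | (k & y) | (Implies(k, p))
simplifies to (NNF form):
True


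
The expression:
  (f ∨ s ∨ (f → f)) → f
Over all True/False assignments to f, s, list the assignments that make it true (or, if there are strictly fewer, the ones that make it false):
is true only for:
  f=True, s=False;
  f=True, s=True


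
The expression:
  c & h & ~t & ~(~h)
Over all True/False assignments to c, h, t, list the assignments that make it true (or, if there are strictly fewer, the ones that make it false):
is true only for:
  c=True, h=True, t=False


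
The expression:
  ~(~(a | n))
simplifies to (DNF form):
a | n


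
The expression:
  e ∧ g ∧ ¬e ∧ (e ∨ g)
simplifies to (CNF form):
False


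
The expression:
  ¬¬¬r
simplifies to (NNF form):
¬r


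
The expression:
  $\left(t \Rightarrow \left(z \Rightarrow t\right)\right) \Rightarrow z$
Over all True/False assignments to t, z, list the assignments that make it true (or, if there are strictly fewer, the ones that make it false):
is true only for:
  t=False, z=True;
  t=True, z=True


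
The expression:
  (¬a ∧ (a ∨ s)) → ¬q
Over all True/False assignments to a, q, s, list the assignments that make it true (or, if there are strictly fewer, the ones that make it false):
is false only for:
  a=False, q=True, s=True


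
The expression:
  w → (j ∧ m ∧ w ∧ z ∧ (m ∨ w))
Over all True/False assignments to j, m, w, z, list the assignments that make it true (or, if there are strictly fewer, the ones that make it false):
is false only for:
  j=False, m=False, w=True, z=False;
  j=False, m=False, w=True, z=True;
  j=False, m=True, w=True, z=False;
  j=False, m=True, w=True, z=True;
  j=True, m=False, w=True, z=False;
  j=True, m=False, w=True, z=True;
  j=True, m=True, w=True, z=False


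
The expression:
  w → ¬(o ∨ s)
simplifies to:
(¬o ∧ ¬s) ∨ ¬w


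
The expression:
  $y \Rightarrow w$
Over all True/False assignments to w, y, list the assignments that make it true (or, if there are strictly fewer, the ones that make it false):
is false only for:
  w=False, y=True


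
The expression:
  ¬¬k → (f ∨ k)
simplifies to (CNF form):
True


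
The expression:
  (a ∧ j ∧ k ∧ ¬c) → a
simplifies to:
True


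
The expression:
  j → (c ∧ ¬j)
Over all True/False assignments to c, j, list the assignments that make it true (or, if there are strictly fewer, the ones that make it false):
is true only for:
  c=False, j=False;
  c=True, j=False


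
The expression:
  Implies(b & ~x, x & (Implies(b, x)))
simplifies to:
x | ~b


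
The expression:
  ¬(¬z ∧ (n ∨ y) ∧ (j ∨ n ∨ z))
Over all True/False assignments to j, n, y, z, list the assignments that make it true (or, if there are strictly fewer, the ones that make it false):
is false only for:
  j=False, n=True, y=False, z=False;
  j=False, n=True, y=True, z=False;
  j=True, n=False, y=True, z=False;
  j=True, n=True, y=False, z=False;
  j=True, n=True, y=True, z=False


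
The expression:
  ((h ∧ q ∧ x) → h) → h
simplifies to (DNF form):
h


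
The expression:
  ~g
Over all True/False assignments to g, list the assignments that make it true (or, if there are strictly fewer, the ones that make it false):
is true only for:
  g=False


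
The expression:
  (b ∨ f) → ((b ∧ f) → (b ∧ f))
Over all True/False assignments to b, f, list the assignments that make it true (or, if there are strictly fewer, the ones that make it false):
is always true.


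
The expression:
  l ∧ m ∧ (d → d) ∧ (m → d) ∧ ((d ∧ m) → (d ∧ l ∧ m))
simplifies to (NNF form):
d ∧ l ∧ m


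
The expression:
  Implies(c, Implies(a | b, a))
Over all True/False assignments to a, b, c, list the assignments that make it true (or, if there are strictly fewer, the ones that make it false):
is false only for:
  a=False, b=True, c=True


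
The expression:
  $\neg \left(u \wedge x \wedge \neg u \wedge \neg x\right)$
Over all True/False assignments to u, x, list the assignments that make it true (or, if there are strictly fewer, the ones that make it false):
is always true.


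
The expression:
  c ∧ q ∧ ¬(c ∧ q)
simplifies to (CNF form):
False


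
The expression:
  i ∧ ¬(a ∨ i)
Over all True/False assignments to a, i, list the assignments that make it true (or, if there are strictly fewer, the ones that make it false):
is never true.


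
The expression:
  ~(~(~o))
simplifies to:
~o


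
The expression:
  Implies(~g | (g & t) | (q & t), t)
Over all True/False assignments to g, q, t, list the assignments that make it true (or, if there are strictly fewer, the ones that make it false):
is false only for:
  g=False, q=False, t=False;
  g=False, q=True, t=False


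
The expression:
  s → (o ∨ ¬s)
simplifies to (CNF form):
o ∨ ¬s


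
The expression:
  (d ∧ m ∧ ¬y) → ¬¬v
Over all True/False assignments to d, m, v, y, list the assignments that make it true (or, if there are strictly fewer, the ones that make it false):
is false only for:
  d=True, m=True, v=False, y=False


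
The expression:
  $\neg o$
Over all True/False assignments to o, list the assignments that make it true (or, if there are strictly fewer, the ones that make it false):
is true only for:
  o=False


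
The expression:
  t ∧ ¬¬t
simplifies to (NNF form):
t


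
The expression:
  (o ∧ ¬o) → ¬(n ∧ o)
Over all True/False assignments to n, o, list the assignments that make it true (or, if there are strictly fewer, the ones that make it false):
is always true.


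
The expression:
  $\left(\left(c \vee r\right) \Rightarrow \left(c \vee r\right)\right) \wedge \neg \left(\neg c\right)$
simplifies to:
$c$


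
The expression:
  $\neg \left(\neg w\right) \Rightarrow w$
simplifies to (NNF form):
$\text{True}$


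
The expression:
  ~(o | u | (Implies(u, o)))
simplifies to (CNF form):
False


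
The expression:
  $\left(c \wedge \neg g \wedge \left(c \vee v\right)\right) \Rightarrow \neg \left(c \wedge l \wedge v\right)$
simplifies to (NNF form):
$g \vee \neg c \vee \neg l \vee \neg v$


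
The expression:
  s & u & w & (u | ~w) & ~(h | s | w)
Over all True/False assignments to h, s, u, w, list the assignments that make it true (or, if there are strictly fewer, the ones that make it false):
is never true.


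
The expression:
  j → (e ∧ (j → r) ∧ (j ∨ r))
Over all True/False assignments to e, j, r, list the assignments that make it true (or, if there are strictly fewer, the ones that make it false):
is false only for:
  e=False, j=True, r=False;
  e=False, j=True, r=True;
  e=True, j=True, r=False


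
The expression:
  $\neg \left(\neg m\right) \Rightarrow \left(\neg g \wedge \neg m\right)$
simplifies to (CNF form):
$\neg m$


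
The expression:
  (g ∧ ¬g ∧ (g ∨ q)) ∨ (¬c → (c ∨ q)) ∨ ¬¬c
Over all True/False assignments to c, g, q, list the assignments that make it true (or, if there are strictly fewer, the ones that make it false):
is false only for:
  c=False, g=False, q=False;
  c=False, g=True, q=False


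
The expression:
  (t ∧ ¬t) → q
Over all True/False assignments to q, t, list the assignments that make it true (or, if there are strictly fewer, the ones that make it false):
is always true.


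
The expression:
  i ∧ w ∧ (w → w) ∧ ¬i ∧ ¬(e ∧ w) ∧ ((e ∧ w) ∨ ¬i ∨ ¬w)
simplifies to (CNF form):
False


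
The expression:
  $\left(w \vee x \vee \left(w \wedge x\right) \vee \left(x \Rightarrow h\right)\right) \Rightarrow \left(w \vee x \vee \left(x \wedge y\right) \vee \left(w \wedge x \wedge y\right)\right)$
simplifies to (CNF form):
$w \vee x$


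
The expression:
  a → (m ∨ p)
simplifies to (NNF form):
m ∨ p ∨ ¬a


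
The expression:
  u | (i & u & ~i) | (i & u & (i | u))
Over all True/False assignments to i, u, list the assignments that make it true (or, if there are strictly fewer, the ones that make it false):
is true only for:
  i=False, u=True;
  i=True, u=True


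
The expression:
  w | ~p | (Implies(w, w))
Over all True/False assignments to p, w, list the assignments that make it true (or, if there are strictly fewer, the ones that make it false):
is always true.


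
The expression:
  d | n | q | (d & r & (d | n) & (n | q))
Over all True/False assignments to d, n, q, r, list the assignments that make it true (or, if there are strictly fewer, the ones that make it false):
is false only for:
  d=False, n=False, q=False, r=False;
  d=False, n=False, q=False, r=True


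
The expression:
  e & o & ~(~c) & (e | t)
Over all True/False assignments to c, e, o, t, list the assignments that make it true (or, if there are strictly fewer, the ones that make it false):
is true only for:
  c=True, e=True, o=True, t=False;
  c=True, e=True, o=True, t=True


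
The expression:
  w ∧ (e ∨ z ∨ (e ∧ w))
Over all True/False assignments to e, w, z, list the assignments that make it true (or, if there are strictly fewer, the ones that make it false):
is true only for:
  e=False, w=True, z=True;
  e=True, w=True, z=False;
  e=True, w=True, z=True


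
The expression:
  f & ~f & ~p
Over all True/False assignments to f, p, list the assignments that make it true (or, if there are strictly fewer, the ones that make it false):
is never true.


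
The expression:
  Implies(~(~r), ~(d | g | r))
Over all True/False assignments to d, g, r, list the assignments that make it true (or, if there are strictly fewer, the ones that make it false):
is true only for:
  d=False, g=False, r=False;
  d=False, g=True, r=False;
  d=True, g=False, r=False;
  d=True, g=True, r=False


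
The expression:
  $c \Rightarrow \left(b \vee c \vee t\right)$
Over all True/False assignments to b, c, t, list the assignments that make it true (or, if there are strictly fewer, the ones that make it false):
is always true.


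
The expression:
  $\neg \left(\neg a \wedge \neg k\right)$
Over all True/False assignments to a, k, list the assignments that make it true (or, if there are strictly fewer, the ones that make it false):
is false only for:
  a=False, k=False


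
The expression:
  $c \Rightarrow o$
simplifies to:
$o \vee \neg c$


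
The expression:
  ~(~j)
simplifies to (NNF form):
j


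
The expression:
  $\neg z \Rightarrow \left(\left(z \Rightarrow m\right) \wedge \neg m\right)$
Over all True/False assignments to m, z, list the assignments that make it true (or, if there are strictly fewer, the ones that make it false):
is false only for:
  m=True, z=False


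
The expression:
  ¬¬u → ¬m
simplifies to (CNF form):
¬m ∨ ¬u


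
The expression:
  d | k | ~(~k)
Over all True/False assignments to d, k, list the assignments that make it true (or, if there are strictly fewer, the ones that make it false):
is false only for:
  d=False, k=False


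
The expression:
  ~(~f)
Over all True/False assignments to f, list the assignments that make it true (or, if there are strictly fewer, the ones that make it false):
is true only for:
  f=True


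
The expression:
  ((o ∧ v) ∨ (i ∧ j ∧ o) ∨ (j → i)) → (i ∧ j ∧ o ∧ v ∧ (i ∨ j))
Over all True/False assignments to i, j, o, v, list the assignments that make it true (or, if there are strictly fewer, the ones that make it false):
is true only for:
  i=False, j=True, o=False, v=False;
  i=False, j=True, o=False, v=True;
  i=False, j=True, o=True, v=False;
  i=True, j=True, o=True, v=True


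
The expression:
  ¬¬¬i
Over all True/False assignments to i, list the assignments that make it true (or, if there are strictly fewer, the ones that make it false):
is true only for:
  i=False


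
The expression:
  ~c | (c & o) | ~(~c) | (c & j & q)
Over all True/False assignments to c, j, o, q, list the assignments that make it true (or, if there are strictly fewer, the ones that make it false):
is always true.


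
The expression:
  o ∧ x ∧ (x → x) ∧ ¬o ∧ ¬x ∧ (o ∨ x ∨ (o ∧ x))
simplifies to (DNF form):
False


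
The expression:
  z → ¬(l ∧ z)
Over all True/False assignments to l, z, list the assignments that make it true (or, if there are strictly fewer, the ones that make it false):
is false only for:
  l=True, z=True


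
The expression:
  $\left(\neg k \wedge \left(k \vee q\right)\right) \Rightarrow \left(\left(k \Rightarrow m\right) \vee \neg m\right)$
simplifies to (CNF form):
$\text{True}$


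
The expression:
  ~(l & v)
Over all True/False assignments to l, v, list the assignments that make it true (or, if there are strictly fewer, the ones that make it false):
is false only for:
  l=True, v=True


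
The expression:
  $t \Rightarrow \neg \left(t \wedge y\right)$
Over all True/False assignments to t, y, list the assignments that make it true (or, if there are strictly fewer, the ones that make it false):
is false only for:
  t=True, y=True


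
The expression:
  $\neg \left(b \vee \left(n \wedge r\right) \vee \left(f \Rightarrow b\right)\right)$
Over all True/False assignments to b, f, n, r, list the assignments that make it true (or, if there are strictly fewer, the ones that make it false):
is true only for:
  b=False, f=True, n=False, r=False;
  b=False, f=True, n=False, r=True;
  b=False, f=True, n=True, r=False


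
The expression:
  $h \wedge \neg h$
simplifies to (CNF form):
$\text{False}$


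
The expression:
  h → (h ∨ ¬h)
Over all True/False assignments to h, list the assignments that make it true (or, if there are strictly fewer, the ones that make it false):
is always true.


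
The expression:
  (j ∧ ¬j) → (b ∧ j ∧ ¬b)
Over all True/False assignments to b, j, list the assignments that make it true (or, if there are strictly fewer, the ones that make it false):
is always true.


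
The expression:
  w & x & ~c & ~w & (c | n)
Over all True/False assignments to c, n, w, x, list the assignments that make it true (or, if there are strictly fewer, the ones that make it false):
is never true.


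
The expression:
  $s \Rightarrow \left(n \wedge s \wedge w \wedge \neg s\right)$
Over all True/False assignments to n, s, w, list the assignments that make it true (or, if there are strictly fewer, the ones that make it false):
is true only for:
  n=False, s=False, w=False;
  n=False, s=False, w=True;
  n=True, s=False, w=False;
  n=True, s=False, w=True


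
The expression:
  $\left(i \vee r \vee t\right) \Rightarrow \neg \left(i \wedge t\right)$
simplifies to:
$\neg i \vee \neg t$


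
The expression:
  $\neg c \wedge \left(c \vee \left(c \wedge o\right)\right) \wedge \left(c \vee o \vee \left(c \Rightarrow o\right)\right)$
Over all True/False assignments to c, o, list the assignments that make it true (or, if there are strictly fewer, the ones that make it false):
is never true.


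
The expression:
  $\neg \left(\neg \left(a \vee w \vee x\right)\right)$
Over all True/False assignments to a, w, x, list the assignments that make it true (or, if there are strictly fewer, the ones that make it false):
is false only for:
  a=False, w=False, x=False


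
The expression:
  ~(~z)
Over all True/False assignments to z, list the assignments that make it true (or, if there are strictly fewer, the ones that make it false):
is true only for:
  z=True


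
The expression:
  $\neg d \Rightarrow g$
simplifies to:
$d \vee g$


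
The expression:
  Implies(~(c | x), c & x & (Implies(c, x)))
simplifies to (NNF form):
c | x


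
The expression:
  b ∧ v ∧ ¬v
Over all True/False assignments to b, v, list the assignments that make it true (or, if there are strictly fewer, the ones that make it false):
is never true.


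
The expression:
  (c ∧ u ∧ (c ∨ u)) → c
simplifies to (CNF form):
True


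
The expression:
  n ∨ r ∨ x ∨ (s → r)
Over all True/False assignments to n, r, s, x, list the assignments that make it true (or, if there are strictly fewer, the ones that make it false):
is false only for:
  n=False, r=False, s=True, x=False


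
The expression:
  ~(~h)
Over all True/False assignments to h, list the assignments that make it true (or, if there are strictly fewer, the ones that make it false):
is true only for:
  h=True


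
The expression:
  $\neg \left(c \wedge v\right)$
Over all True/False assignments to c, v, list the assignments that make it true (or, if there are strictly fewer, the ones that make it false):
is false only for:
  c=True, v=True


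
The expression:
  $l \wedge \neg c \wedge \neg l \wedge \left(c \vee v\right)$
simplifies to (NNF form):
$\text{False}$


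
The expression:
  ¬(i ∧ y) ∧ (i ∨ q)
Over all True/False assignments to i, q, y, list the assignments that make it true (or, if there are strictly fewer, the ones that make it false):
is true only for:
  i=False, q=True, y=False;
  i=False, q=True, y=True;
  i=True, q=False, y=False;
  i=True, q=True, y=False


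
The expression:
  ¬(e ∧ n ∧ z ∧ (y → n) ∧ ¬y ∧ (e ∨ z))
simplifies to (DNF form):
y ∨ ¬e ∨ ¬n ∨ ¬z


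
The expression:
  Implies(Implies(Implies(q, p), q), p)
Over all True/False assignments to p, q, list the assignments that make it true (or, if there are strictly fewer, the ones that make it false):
is false only for:
  p=False, q=True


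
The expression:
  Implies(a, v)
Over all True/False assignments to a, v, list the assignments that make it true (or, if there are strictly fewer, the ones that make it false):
is false only for:
  a=True, v=False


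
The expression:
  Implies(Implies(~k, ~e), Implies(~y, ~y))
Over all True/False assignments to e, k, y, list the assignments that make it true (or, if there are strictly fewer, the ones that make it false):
is always true.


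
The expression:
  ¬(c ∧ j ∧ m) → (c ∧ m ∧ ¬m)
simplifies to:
c ∧ j ∧ m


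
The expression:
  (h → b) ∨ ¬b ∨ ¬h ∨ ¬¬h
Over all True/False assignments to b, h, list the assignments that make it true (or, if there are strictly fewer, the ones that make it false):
is always true.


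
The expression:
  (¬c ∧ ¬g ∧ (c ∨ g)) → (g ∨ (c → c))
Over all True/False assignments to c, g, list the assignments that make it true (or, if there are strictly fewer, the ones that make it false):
is always true.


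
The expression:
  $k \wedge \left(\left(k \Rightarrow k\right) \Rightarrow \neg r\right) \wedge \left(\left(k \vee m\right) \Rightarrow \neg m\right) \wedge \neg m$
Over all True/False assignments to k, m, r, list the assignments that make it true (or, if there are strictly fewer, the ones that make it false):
is true only for:
  k=True, m=False, r=False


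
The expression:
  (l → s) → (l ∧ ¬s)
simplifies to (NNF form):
l ∧ ¬s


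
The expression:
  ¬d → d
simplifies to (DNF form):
d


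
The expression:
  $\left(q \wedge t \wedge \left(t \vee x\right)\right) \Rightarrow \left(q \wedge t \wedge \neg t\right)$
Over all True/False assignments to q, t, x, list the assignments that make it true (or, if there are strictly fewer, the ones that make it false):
is false only for:
  q=True, t=True, x=False;
  q=True, t=True, x=True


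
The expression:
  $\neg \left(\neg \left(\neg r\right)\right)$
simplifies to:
$\neg r$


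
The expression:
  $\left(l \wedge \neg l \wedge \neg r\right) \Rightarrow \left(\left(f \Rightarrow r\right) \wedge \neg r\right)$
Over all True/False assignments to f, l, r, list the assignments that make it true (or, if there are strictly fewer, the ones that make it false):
is always true.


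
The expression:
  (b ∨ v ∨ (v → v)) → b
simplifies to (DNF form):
b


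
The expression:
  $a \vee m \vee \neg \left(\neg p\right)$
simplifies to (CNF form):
$a \vee m \vee p$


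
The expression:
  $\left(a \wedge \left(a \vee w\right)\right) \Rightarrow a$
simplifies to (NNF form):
$\text{True}$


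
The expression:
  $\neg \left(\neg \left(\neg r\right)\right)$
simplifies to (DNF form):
$\neg r$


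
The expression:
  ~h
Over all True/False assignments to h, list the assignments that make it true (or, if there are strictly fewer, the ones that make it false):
is true only for:
  h=False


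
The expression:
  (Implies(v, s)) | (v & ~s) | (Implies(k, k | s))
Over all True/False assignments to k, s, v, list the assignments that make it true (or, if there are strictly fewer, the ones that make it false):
is always true.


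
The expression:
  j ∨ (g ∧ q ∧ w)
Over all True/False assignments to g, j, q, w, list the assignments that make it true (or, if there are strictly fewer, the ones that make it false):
is false only for:
  g=False, j=False, q=False, w=False;
  g=False, j=False, q=False, w=True;
  g=False, j=False, q=True, w=False;
  g=False, j=False, q=True, w=True;
  g=True, j=False, q=False, w=False;
  g=True, j=False, q=False, w=True;
  g=True, j=False, q=True, w=False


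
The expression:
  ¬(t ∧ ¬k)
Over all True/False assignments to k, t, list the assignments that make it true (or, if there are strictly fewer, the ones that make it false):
is false only for:
  k=False, t=True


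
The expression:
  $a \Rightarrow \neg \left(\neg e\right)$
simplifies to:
$e \vee \neg a$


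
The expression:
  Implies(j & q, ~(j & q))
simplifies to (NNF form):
~j | ~q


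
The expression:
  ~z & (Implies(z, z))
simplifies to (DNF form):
~z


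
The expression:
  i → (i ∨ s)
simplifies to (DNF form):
True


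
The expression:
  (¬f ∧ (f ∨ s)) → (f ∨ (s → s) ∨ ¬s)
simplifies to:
True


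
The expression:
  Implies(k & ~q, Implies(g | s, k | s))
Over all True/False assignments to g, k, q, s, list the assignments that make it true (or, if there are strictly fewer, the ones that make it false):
is always true.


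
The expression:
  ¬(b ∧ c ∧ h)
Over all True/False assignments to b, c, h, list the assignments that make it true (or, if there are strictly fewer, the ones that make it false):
is false only for:
  b=True, c=True, h=True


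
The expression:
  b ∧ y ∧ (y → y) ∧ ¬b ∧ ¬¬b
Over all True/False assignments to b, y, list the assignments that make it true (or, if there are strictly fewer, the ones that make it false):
is never true.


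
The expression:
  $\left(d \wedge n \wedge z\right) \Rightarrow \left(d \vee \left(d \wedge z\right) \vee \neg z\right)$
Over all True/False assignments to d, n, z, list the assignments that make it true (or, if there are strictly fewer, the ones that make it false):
is always true.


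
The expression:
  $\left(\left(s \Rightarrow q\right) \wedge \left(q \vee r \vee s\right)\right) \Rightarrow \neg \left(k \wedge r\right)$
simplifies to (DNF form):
$\left(s \wedge \neg q\right) \vee \neg k \vee \neg r$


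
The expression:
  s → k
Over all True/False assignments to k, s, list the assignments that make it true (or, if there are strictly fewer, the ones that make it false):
is false only for:
  k=False, s=True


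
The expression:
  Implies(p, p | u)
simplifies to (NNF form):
True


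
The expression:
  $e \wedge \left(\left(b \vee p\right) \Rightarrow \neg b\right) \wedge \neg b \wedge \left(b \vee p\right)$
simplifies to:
$e \wedge p \wedge \neg b$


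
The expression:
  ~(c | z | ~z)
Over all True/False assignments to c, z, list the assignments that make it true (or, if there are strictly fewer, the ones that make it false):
is never true.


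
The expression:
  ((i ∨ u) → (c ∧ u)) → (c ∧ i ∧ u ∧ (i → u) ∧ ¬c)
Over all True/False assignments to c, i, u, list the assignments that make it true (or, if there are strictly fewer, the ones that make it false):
is true only for:
  c=False, i=False, u=True;
  c=False, i=True, u=False;
  c=False, i=True, u=True;
  c=True, i=True, u=False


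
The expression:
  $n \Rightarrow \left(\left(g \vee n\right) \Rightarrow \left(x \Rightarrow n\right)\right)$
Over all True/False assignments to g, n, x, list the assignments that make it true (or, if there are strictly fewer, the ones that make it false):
is always true.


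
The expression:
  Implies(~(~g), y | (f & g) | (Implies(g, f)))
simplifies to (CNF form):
f | y | ~g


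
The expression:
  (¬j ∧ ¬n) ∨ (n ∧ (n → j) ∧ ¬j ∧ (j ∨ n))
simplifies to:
¬j ∧ ¬n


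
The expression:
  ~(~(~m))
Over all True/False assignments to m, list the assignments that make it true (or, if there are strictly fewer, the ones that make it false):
is true only for:
  m=False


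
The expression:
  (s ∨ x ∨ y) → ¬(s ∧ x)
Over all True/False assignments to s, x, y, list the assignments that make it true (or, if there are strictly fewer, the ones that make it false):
is false only for:
  s=True, x=True, y=False;
  s=True, x=True, y=True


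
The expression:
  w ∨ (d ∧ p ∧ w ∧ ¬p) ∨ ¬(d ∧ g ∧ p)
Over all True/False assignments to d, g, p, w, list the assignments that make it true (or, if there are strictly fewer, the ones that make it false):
is false only for:
  d=True, g=True, p=True, w=False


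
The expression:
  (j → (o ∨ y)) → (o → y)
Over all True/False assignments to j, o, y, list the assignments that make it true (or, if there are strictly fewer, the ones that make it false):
is false only for:
  j=False, o=True, y=False;
  j=True, o=True, y=False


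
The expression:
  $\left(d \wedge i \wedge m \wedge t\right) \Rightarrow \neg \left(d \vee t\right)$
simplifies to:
$\neg d \vee \neg i \vee \neg m \vee \neg t$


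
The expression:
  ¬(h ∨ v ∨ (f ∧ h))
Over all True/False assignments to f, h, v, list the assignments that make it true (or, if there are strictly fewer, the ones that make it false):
is true only for:
  f=False, h=False, v=False;
  f=True, h=False, v=False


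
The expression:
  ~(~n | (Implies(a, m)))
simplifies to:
a & n & ~m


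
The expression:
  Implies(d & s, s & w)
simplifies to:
w | ~d | ~s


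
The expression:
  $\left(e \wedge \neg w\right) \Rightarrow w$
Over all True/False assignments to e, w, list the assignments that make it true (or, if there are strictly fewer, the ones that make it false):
is false only for:
  e=True, w=False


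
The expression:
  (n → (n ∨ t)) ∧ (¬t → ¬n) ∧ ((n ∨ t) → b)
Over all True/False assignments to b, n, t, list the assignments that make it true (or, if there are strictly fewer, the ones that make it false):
is true only for:
  b=False, n=False, t=False;
  b=True, n=False, t=False;
  b=True, n=False, t=True;
  b=True, n=True, t=True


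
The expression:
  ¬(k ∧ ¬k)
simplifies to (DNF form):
True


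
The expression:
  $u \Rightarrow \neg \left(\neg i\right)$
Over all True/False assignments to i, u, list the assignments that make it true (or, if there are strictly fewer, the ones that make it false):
is false only for:
  i=False, u=True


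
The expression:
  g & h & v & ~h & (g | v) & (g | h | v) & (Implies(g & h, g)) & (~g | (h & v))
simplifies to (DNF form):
False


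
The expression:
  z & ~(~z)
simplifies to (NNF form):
z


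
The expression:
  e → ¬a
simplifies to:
¬a ∨ ¬e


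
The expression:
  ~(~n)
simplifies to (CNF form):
n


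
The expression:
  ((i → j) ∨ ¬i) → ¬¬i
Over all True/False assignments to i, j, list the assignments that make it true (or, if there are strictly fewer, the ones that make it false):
is true only for:
  i=True, j=False;
  i=True, j=True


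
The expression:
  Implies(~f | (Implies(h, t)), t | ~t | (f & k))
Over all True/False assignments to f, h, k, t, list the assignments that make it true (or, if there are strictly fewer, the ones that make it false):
is always true.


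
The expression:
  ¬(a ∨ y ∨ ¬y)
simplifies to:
False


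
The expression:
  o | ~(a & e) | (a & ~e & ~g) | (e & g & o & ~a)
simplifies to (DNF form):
o | ~a | ~e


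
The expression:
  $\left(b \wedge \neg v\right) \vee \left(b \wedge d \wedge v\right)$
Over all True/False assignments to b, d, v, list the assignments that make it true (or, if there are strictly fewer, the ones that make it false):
is true only for:
  b=True, d=False, v=False;
  b=True, d=True, v=False;
  b=True, d=True, v=True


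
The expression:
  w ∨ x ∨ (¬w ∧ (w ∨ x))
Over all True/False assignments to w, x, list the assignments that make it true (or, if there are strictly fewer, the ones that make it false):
is false only for:
  w=False, x=False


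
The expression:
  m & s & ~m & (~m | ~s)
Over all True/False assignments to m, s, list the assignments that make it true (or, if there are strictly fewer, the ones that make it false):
is never true.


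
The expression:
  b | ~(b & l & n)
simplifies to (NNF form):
True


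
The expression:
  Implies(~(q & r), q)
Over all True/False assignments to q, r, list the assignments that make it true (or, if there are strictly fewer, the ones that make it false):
is true only for:
  q=True, r=False;
  q=True, r=True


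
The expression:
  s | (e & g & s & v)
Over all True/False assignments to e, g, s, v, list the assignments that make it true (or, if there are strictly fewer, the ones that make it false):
is true only for:
  e=False, g=False, s=True, v=False;
  e=False, g=False, s=True, v=True;
  e=False, g=True, s=True, v=False;
  e=False, g=True, s=True, v=True;
  e=True, g=False, s=True, v=False;
  e=True, g=False, s=True, v=True;
  e=True, g=True, s=True, v=False;
  e=True, g=True, s=True, v=True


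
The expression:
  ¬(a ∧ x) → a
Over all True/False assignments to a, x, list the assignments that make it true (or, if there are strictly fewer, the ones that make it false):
is true only for:
  a=True, x=False;
  a=True, x=True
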